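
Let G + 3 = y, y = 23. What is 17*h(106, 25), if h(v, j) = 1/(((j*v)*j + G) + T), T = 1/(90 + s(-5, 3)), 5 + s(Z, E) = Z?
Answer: 1360/5301601 ≈ 0.00025653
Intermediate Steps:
G = 20 (G = -3 + 23 = 20)
s(Z, E) = -5 + Z
T = 1/80 (T = 1/(90 + (-5 - 5)) = 1/(90 - 10) = 1/80 ≈ 0.012500)
h(v, j) = 1/(1601/80 + v*j²) (h(v, j) = 1/(((j*v)*j + 20) + 1/80) = 1/((v*j² + 20) + 1/80) = 1/((20 + v*j²) + 1/80) = 1/(1601/80 + v*j²))
17*h(106, 25) = 17*(80/(1601 + 80*106*25²)) = 17*(80/(1601 + 80*106*625)) = 17*(80/(1601 + 5300000)) = 17*(80/5301601) = 1360/5301601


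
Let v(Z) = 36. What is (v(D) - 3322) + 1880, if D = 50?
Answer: -1406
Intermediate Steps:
(v(D) - 3322) + 1880 = (36 - 3322) + 1880 = -3286 + 1880 = -1406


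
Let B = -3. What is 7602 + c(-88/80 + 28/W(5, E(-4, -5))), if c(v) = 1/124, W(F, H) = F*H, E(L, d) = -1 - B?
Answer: 942649/124 ≈ 7602.0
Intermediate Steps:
E(L, d) = 2 (E(L, d) = -1 - 1*(-3) = -1 + 3 = 2)
c(v) = 1/124
7602 + c(-88/80 + 28/W(5, E(-4, -5))) = 7602 + 1/124 = 942649/124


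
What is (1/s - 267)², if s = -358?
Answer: 9136874569/128164 ≈ 71291.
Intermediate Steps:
(1/s - 267)² = (1/(-358) - 267)² = (-1/358 - 267)² = (-95587/358)² = 9136874569/128164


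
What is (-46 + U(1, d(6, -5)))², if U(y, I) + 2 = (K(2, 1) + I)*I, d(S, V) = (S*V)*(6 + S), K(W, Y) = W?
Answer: 16597684224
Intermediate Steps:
d(S, V) = S*V*(6 + S)
U(y, I) = -2 + I*(2 + I) (U(y, I) = -2 + (2 + I)*I = -2 + I*(2 + I))
(-46 + U(1, d(6, -5)))² = (-46 + (-2 + (6*(-5)*(6 + 6))² + 2*(6*(-5)*(6 + 6))))² = (-46 + (-2 + (6*(-5)*12)² + 2*(6*(-5)*12)))² = (-46 + (-2 + (-360)² + 2*(-360)))² = (-46 + (-2 + 129600 - 720))² = (-46 + 128878)² = 128832² = 16597684224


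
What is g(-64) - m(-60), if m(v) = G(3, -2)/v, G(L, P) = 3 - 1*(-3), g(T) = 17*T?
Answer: -10879/10 ≈ -1087.9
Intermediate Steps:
G(L, P) = 6 (G(L, P) = 3 + 3 = 6)
m(v) = 6/v
g(-64) - m(-60) = 17*(-64) - 6/(-60) = -1088 - 6*(-1)/60 = -1088 - 1*(-⅒) = -1088 + ⅒ = -10879/10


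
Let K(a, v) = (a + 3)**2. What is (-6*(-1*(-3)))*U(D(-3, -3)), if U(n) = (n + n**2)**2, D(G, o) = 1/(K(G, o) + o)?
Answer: -8/9 ≈ -0.88889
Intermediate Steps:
K(a, v) = (3 + a)**2
D(G, o) = 1/(o + (3 + G)**2) (D(G, o) = 1/((3 + G)**2 + o) = 1/(o + (3 + G)**2))
(-6*(-1*(-3)))*U(D(-3, -3)) = (-6*(-1*(-3)))*((1/(-3 + (3 - 3)**2))**2*(1 + 1/(-3 + (3 - 3)**2))**2) = (-6*3)*((1/(-3 + 0**2))**2*(1 + 1/(-3 + 0**2))**2) = (-2*9)*((1/(-3 + 0))**2*(1 + 1/(-3 + 0))**2) = -18*(1/(-3))**2*(1 + 1/(-3))**2 = -18*(-1/3)**2*(1 - 1/3)**2 = -2*(2/3)**2 = -2*4/9 = -18*4/81 = -8/9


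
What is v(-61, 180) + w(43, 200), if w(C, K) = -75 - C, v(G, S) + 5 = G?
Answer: -184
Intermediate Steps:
v(G, S) = -5 + G
v(-61, 180) + w(43, 200) = (-5 - 61) + (-75 - 1*43) = -66 + (-75 - 43) = -66 - 118 = -184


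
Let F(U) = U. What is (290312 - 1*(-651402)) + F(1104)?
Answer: 942818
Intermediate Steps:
(290312 - 1*(-651402)) + F(1104) = (290312 - 1*(-651402)) + 1104 = (290312 + 651402) + 1104 = 941714 + 1104 = 942818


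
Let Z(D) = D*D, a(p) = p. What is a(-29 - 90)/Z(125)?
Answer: -119/15625 ≈ -0.0076160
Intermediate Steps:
Z(D) = D²
a(-29 - 90)/Z(125) = (-29 - 90)/(125²) = -119/15625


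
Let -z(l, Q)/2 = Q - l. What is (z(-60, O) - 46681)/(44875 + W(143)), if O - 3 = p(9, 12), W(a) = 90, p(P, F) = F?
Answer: -46831/44965 ≈ -1.0415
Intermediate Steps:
O = 15 (O = 3 + 12 = 15)
z(l, Q) = -2*Q + 2*l (z(l, Q) = -2*(Q - l) = -2*Q + 2*l)
(z(-60, O) - 46681)/(44875 + W(143)) = ((-2*15 + 2*(-60)) - 46681)/(44875 + 90) = ((-30 - 120) - 46681)/44965 = (-150 - 46681)*(1/44965) = -46831*1/44965 = -46831/44965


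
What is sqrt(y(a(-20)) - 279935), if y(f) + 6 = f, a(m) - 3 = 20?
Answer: 3*I*sqrt(31102) ≈ 529.07*I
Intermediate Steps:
a(m) = 23 (a(m) = 3 + 20 = 23)
y(f) = -6 + f
sqrt(y(a(-20)) - 279935) = sqrt((-6 + 23) - 279935) = sqrt(17 - 279935) = sqrt(-279918) = 3*I*sqrt(31102)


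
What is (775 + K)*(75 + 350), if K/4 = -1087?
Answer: -1518525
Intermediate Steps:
K = -4348 (K = 4*(-1087) = -4348)
(775 + K)*(75 + 350) = (775 - 4348)*(75 + 350) = -3573*425 = -1518525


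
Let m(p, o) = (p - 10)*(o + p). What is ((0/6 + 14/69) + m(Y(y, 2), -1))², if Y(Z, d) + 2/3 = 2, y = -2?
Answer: 309136/42849 ≈ 7.2145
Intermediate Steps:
Y(Z, d) = 4/3 (Y(Z, d) = -⅔ + 2 = 4/3)
m(p, o) = (-10 + p)*(o + p)
((0/6 + 14/69) + m(Y(y, 2), -1))² = ((0/6 + 14/69) + ((4/3)² - 10*(-1) - 10*4/3 - 1*4/3))² = ((0*(⅙) + 14*(1/69)) + (16/9 + 10 - 40/3 - 4/3))² = ((0 + 14/69) - 26/9)² = (14/69 - 26/9)² = (-556/207)² = 309136/42849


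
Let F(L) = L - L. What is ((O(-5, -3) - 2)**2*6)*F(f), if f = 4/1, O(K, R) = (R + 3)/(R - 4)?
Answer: 0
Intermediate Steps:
O(K, R) = (3 + R)/(-4 + R)
f = 4 (f = 4*1 = 4)
F(L) = 0
((O(-5, -3) - 2)**2*6)*F(f) = (((3 - 3)/(-4 - 3) - 2)**2*6)*0 = ((0/(-7) - 2)**2*6)*0 = ((-1/7*0 - 2)**2*6)*0 = ((0 - 2)**2*6)*0 = ((-2)**2*6)*0 = (4*6)*0 = 24*0 = 0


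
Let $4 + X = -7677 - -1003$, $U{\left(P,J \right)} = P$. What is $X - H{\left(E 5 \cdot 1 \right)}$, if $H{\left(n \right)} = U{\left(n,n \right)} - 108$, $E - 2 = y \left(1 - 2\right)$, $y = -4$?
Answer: $-6600$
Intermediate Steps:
$E = 6$ ($E = 2 - 4 \left(1 - 2\right) = 2 - -4 = 2 + 4 = 6$)
$H{\left(n \right)} = -108 + n$ ($H{\left(n \right)} = n - 108 = -108 + n$)
$X = -6678$ ($X = -4 - 6674 = -6678$)
$X - H{\left(E 5 \cdot 1 \right)} = -6678 - \left(-108 + 6 \cdot 5 \cdot 1\right) = -6678 - \left(-108 + 30 \cdot 1\right) = -6678 - \left(-108 + 30\right) = -6678 - -78 = -6678 + 78 = -6600$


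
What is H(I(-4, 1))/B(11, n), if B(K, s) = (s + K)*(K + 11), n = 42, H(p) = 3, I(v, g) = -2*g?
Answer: 3/1166 ≈ 0.0025729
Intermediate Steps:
B(K, s) = (11 + K)*(K + s) (B(K, s) = (K + s)*(11 + K) = (11 + K)*(K + s))
H(I(-4, 1))/B(11, n) = 3/(11² + 11*11 + 11*42 + 11*42) = 3/(121 + 121 + 462 + 462) = 3/1166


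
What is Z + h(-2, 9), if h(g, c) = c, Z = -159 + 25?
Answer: -125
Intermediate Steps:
Z = -134
Z + h(-2, 9) = -134 + 9 = -125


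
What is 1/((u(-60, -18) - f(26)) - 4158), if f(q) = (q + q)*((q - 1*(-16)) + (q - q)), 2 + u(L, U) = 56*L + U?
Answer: -1/9722 ≈ -0.00010286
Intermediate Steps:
u(L, U) = -2 + U + 56*L (u(L, U) = -2 + (56*L + U) = -2 + (U + 56*L) = -2 + U + 56*L)
f(q) = 2*q*(16 + q) (f(q) = (2*q)*((q + 16) + 0) = (2*q)*((16 + q) + 0) = (2*q)*(16 + q) = 2*q*(16 + q))
1/((u(-60, -18) - f(26)) - 4158) = 1/(((-2 - 18 + 56*(-60)) - 2*26*(16 + 26)) - 4158) = 1/(((-2 - 18 - 3360) - 2*26*42) - 4158) = 1/((-3380 - 1*2184) - 4158) = 1/((-3380 - 2184) - 4158) = 1/(-5564 - 4158) = 1/(-9722) = -1/9722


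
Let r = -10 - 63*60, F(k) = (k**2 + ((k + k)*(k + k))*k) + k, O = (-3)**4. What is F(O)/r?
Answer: -1066203/1895 ≈ -562.64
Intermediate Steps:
O = 81
F(k) = k + k**2 + 4*k**3 (F(k) = (k**2 + ((2*k)*(2*k))*k) + k = (k**2 + (4*k**2)*k) + k = (k**2 + 4*k**3) + k = k + k**2 + 4*k**3)
r = -3790 (r = -10 - 3780 = -3790)
F(O)/r = (81*(1 + 81 + 4*81**2))/(-3790) = (81*(1 + 81 + 4*6561))*(-1/3790) = (81*(1 + 81 + 26244))*(-1/3790) = (81*26326)*(-1/3790) = 2132406*(-1/3790) = -1066203/1895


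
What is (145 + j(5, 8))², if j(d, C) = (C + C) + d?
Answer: 27556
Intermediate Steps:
j(d, C) = d + 2*C (j(d, C) = 2*C + d = d + 2*C)
(145 + j(5, 8))² = (145 + (5 + 2*8))² = (145 + (5 + 16))² = (145 + 21)² = 166² = 27556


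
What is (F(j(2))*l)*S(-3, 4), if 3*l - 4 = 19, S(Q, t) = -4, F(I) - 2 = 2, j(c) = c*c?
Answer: -368/3 ≈ -122.67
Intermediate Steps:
j(c) = c²
F(I) = 4 (F(I) = 2 + 2 = 4)
l = 23/3 (l = 4/3 + (⅓)*19 = 4/3 + 19/3 = 23/3 ≈ 7.6667)
(F(j(2))*l)*S(-3, 4) = (4*(23/3))*(-4) = (92/3)*(-4) = -368/3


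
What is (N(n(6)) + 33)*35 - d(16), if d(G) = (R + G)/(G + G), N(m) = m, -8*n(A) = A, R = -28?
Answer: 9033/8 ≈ 1129.1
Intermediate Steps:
n(A) = -A/8
d(G) = (-28 + G)/(2*G) (d(G) = (-28 + G)/(G + G) = (-28 + G)/((2*G)) = (-28 + G)*(1/(2*G)) = (-28 + G)/(2*G))
(N(n(6)) + 33)*35 - d(16) = (-⅛*6 + 33)*35 - (-28 + 16)/(2*16) = (-¾ + 33)*35 - (-12)/(2*16) = (129/4)*35 - 1*(-3/8) = 4515/4 + 3/8 = 9033/8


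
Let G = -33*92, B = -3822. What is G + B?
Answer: -6858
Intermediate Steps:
G = -3036
G + B = -3036 - 3822 = -6858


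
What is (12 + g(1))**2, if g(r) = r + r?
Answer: 196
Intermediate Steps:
g(r) = 2*r
(12 + g(1))**2 = (12 + 2*1)**2 = (12 + 2)**2 = 14**2 = 196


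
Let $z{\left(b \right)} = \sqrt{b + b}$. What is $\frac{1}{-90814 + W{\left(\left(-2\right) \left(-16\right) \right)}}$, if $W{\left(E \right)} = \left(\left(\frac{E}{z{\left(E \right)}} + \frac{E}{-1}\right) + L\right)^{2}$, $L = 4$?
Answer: $- \frac{1}{90238} \approx -1.1082 \cdot 10^{-5}$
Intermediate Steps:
$z{\left(b \right)} = \sqrt{2} \sqrt{b}$ ($z{\left(b \right)} = \sqrt{2 b} = \sqrt{2} \sqrt{b}$)
$W{\left(E \right)} = \left(4 - E + \frac{\sqrt{2} \sqrt{E}}{2}\right)^{2}$ ($W{\left(E \right)} = \left(\left(\frac{E}{\sqrt{2} \sqrt{E}} + \frac{E}{-1}\right) + 4\right)^{2} = \left(\left(E \frac{\sqrt{2}}{2 \sqrt{E}} + E \left(-1\right)\right) + 4\right)^{2} = \left(\left(\frac{\sqrt{2} \sqrt{E}}{2} - E\right) + 4\right)^{2} = \left(\left(- E + \frac{\sqrt{2} \sqrt{E}}{2}\right) + 4\right)^{2} = \left(4 - E + \frac{\sqrt{2} \sqrt{E}}{2}\right)^{2}$)
$\frac{1}{-90814 + W{\left(\left(-2\right) \left(-16\right) \right)}} = \frac{1}{-90814 + \frac{\left(\left(-2\right) \left(-16\right) - \sqrt{2} \left(\left(-2\right) \left(-16\right)\right)^{\frac{3}{2}} + 4 \sqrt{2} \sqrt{\left(-2\right) \left(-16\right)}\right)^{2}}{2 \left(\left(-2\right) \left(-16\right)\right)}} = \frac{1}{-90814 + \frac{\left(32 - \sqrt{2} \cdot 32^{\frac{3}{2}} + 4 \sqrt{2} \sqrt{32}\right)^{2}}{2 \cdot 32}} = \frac{1}{-90814 + \frac{1}{2} \cdot \frac{1}{32} \left(32 - \sqrt{2} \cdot 128 \sqrt{2} + 4 \sqrt{2} \cdot 4 \sqrt{2}\right)^{2}} = \frac{1}{-90814 + \frac{1}{2} \cdot \frac{1}{32} \left(32 - 256 + 32\right)^{2}} = \frac{1}{-90814 + \frac{1}{2} \cdot \frac{1}{32} \left(-192\right)^{2}} = \frac{1}{-90814 + \frac{1}{2} \cdot \frac{1}{32} \cdot 36864} = \frac{1}{-90814 + 576} = \frac{1}{-90238} = - \frac{1}{90238}$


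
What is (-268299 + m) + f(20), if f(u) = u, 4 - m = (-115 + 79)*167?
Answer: -262263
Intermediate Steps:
m = 6016 (m = 4 - (-115 + 79)*167 = 4 - (-36)*167 = 4 - 1*(-6012) = 4 + 6012 = 6016)
(-268299 + m) + f(20) = (-268299 + 6016) + 20 = -262283 + 20 = -262263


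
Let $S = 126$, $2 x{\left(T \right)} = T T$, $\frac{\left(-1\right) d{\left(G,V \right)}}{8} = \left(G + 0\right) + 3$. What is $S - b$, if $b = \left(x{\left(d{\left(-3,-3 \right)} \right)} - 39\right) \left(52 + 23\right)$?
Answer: $3051$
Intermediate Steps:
$d{\left(G,V \right)} = -24 - 8 G$ ($d{\left(G,V \right)} = - 8 \left(\left(G + 0\right) + 3\right) = - 8 \left(G + 3\right) = - 8 \left(3 + G\right) = -24 - 8 G$)
$x{\left(T \right)} = \frac{T^{2}}{2}$ ($x{\left(T \right)} = \frac{T T}{2} = \frac{T^{2}}{2}$)
$b = -2925$ ($b = \left(\frac{\left(-24 - -24\right)^{2}}{2} - 39\right) \left(52 + 23\right) = \left(\frac{\left(-24 + 24\right)^{2}}{2} - 39\right) 75 = \left(\frac{0^{2}}{2} - 39\right) 75 = \left(\frac{1}{2} \cdot 0 - 39\right) 75 = \left(0 - 39\right) 75 = \left(-39\right) 75 = -2925$)
$S - b = 126 - -2925 = 126 + 2925 = 3051$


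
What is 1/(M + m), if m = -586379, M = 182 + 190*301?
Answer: -1/529007 ≈ -1.8903e-6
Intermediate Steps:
M = 57372 (M = 182 + 57190 = 57372)
1/(M + m) = 1/(57372 - 586379) = 1/(-529007) = -1/529007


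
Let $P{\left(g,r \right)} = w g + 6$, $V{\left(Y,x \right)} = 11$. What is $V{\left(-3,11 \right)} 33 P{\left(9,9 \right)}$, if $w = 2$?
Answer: $8712$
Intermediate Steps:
$P{\left(g,r \right)} = 6 + 2 g$ ($P{\left(g,r \right)} = 2 g + 6 = 6 + 2 g$)
$V{\left(-3,11 \right)} 33 P{\left(9,9 \right)} = 11 \cdot 33 \left(6 + 2 \cdot 9\right) = 363 \left(6 + 18\right) = 363 \cdot 24 = 8712$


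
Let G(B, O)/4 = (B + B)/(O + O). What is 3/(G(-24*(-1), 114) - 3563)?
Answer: -57/67681 ≈ -0.00084219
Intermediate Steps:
G(B, O) = 4*B/O (G(B, O) = 4*((B + B)/(O + O)) = 4*((2*B)/((2*O))) = 4*((2*B)*(1/(2*O))) = 4*(B/O) = 4*B/O)
3/(G(-24*(-1), 114) - 3563) = 3/(4*(-24*(-1))/114 - 3563) = 3/(4*24*(1/114) - 3563) = 3/(16/19 - 3563) = 3/(-67681/19) = -19/67681*3 = -57/67681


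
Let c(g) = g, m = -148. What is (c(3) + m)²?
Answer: 21025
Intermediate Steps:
(c(3) + m)² = (3 - 148)² = (-145)² = 21025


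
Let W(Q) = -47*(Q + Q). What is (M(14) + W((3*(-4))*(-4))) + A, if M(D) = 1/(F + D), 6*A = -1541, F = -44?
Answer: -71533/15 ≈ -4768.9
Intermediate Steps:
A = -1541/6 (A = (⅙)*(-1541) = -1541/6 ≈ -256.83)
W(Q) = -94*Q
M(D) = 1/(-44 + D)
(M(14) + W((3*(-4))*(-4))) + A = (1/(-44 + 14) - 94*3*(-4)*(-4)) - 1541/6 = (1/(-30) - (-1128)*(-4)) - 1541/6 = (-1/30 - 94*48) - 1541/6 = (-1/30 - 4512) - 1541/6 = -135361/30 - 1541/6 = -71533/15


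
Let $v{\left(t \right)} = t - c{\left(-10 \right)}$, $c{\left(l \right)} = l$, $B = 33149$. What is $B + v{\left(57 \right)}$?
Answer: $33216$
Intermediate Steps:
$v{\left(t \right)} = 10 + t$ ($v{\left(t \right)} = t - -10 = t + 10 = 10 + t$)
$B + v{\left(57 \right)} = 33149 + \left(10 + 57\right) = 33149 + 67 = 33216$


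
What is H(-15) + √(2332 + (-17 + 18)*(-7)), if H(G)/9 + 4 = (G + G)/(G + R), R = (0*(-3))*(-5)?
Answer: -18 + 5*√93 ≈ 30.218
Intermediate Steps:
R = 0 (R = 0*(-5) = 0)
H(G) = -18 (H(G) = -36 + 9*((G + G)/(G + 0)) = -36 + 9*((2*G)/G) = -36 + 9*2 = -36 + 18 = -18)
H(-15) + √(2332 + (-17 + 18)*(-7)) = -18 + √(2332 + (-17 + 18)*(-7)) = -18 + √(2332 + 1*(-7)) = -18 + √(2332 - 7) = -18 + √2325 = -18 + 5*√93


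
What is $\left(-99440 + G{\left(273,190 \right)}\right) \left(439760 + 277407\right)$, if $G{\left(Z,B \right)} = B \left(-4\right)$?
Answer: $-71860133400$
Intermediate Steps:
$G{\left(Z,B \right)} = - 4 B$
$\left(-99440 + G{\left(273,190 \right)}\right) \left(439760 + 277407\right) = \left(-99440 - 760\right) \left(439760 + 277407\right) = \left(-99440 - 760\right) 717167 = \left(-100200\right) 717167 = -71860133400$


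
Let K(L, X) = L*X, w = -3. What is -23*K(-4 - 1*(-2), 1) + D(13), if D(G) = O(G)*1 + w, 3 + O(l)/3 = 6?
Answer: 52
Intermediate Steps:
O(l) = 9 (O(l) = -9 + 3*6 = -9 + 18 = 9)
D(G) = 6 (D(G) = 9*1 - 3 = 9 - 3 = 6)
-23*K(-4 - 1*(-2), 1) + D(13) = -23*(-4 - 1*(-2)) + 6 = -23*(-4 + 2) + 6 = -(-46) + 6 = -23*(-2) + 6 = 46 + 6 = 52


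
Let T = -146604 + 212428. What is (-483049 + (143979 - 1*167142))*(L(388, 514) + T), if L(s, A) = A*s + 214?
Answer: -134384099640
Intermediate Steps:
L(s, A) = 214 + A*s
T = 65824
(-483049 + (143979 - 1*167142))*(L(388, 514) + T) = (-483049 + (143979 - 1*167142))*((214 + 514*388) + 65824) = (-483049 + (143979 - 167142))*((214 + 199432) + 65824) = (-483049 - 23163)*(199646 + 65824) = -506212*265470 = -134384099640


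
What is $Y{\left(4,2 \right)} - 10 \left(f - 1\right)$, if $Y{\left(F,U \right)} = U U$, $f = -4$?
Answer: $54$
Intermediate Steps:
$Y{\left(F,U \right)} = U^{2}$
$Y{\left(4,2 \right)} - 10 \left(f - 1\right) = 2^{2} - 10 \left(-4 - 1\right) = 4 - 10 \left(-4 - 1\right) = 4 - -50 = 4 + 50 = 54$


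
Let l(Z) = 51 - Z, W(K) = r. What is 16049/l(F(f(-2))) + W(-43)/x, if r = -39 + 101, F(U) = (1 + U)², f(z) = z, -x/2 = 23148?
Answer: 185750351/578700 ≈ 320.98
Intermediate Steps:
x = -46296 (x = -2*23148 = -46296)
r = 62
W(K) = 62
16049/l(F(f(-2))) + W(-43)/x = 16049/(51 - (1 - 2)²) + 62/(-46296) = 16049/(51 - 1*(-1)²) + 62*(-1/46296) = 16049/(51 - 1*1) - 31/23148 = 16049/(51 - 1) - 31/23148 = 16049/50 - 31/23148 = 185750351/578700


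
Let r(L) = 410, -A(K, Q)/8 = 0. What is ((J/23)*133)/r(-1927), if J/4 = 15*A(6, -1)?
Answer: 0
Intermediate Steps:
A(K, Q) = 0 (A(K, Q) = -8*0 = 0)
J = 0 (J = 4*(15*0) = 4*0 = 0)
((J/23)*133)/r(-1927) = ((0/23)*133)/410 = ((0*(1/23))*133)*(1/410) = (0*133)*(1/410) = 0*(1/410) = 0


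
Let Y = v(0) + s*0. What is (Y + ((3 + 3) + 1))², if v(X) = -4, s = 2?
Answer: 9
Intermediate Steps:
Y = -4 (Y = -4 + 2*0 = -4 + 0 = -4)
(Y + ((3 + 3) + 1))² = (-4 + ((3 + 3) + 1))² = (-4 + (6 + 1))² = (-4 + 7)² = 3² = 9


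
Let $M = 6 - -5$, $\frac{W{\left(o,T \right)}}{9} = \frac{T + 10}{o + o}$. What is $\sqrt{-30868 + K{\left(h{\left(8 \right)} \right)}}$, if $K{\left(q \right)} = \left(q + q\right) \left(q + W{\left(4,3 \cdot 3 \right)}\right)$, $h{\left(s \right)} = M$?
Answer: $\frac{i \sqrt{120623}}{2} \approx 173.65 i$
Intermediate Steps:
$W{\left(o,T \right)} = \frac{9 \left(10 + T\right)}{2 o}$ ($W{\left(o,T \right)} = 9 \frac{T + 10}{o + o} = 9 \frac{10 + T}{2 o} = \frac{9 \left(10 + T\right)}{2 o}$)
$M = 11$ ($M = 6 + 5 = 11$)
$h{\left(s \right)} = 11$
$K{\left(q \right)} = 2 q \left(\frac{171}{8} + q\right)$ ($K{\left(q \right)} = \left(q + q\right) \left(q + \frac{9 \left(10 + 3 \cdot 3\right)}{2 \cdot 4}\right) = 2 q \left(q + \frac{9}{2} \cdot \frac{1}{4} \left(10 + 9\right)\right) = 2 q \left(q + \frac{9}{2} \cdot \frac{1}{4} \cdot 19\right) = 2 q \left(q + \frac{171}{8}\right) = 2 q \left(\frac{171}{8} + q\right)$)
$\sqrt{-30868 + K{\left(h{\left(8 \right)} \right)}} = \sqrt{-30868 + \frac{1}{4} \cdot 11 \left(171 + 8 \cdot 11\right)} = \sqrt{-30868 + \frac{1}{4} \cdot 11 \left(171 + 88\right)} = \sqrt{-30868 + \frac{1}{4} \cdot 11 \cdot 259} = \sqrt{-30868 + \frac{2849}{4}} = \sqrt{- \frac{120623}{4}} = \frac{i \sqrt{120623}}{2}$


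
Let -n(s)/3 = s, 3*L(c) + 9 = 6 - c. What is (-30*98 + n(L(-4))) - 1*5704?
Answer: -8645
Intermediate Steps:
L(c) = -1 - c/3 (L(c) = -3 + (6 - c)/3 = -3 + (2 - c/3) = -1 - c/3)
n(s) = -3*s
(-30*98 + n(L(-4))) - 1*5704 = (-30*98 - 3*(-1 - ⅓*(-4))) - 1*5704 = (-2940 - 3*(-1 + 4/3)) - 5704 = (-2940 - 3*⅓) - 5704 = (-2940 - 1) - 5704 = -2941 - 5704 = -8645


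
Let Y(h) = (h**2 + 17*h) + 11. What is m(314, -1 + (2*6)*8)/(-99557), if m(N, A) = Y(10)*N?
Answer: -88234/99557 ≈ -0.88627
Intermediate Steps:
Y(h) = 11 + h**2 + 17*h
m(N, A) = 281*N (m(N, A) = (11 + 10**2 + 17*10)*N = (11 + 100 + 170)*N = 281*N)
m(314, -1 + (2*6)*8)/(-99557) = (281*314)/(-99557) = 88234*(-1/99557) = -88234/99557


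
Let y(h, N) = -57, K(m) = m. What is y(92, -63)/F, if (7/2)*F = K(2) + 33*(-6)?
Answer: 57/56 ≈ 1.0179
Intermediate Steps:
F = -56 (F = 2*(2 + 33*(-6))/7 = 2*(2 - 198)/7 = (2/7)*(-196) = -56)
y(92, -63)/F = -57/(-56) = -57*(-1/56) = 57/56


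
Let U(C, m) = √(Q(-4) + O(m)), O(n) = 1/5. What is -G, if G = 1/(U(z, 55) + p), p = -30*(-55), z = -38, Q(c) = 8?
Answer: -8250/13612459 + √205/13612459 ≈ -0.00060501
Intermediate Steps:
O(n) = ⅕
p = 1650
U(C, m) = √205/5 (U(C, m) = √(8 + ⅕) = √(41/5) = √205/5)
G = 1/(1650 + √205/5) (G = 1/(√205/5 + 1650) = 1/(1650 + √205/5) ≈ 0.00060501)
-G = -(8250/13612459 - √205/13612459) = -8250/13612459 + √205/13612459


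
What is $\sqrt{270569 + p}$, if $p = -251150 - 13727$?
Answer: $2 \sqrt{1423} \approx 75.445$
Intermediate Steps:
$p = -264877$ ($p = -251150 - 13727 = -264877$)
$\sqrt{270569 + p} = \sqrt{270569 - 264877} = \sqrt{5692} = 2 \sqrt{1423}$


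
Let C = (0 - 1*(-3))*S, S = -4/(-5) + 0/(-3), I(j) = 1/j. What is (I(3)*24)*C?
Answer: 96/5 ≈ 19.200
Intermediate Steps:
S = 4/5 (S = -4*(-1/5) + 0*(-1/3) = 4/5 + 0 = 4/5 ≈ 0.80000)
C = 12/5 (C = (0 - 1*(-3))*(4/5) = (0 + 3)*(4/5) = 3*(4/5) = 12/5 ≈ 2.4000)
(I(3)*24)*C = (24/3)*(12/5) = ((1/3)*24)*(12/5) = 8*(12/5) = 96/5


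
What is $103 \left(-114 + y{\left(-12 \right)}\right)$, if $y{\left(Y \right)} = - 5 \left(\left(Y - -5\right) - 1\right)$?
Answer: $-7622$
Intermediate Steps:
$y{\left(Y \right)} = -20 - 5 Y$ ($y{\left(Y \right)} = - 5 \left(\left(Y + 5\right) - 1\right) = - 5 \left(\left(5 + Y\right) - 1\right) = - 5 \left(4 + Y\right) = -20 - 5 Y$)
$103 \left(-114 + y{\left(-12 \right)}\right) = 103 \left(-114 - -40\right) = 103 \left(-114 + \left(-20 + 60\right)\right) = 103 \left(-114 + 40\right) = 103 \left(-74\right) = -7622$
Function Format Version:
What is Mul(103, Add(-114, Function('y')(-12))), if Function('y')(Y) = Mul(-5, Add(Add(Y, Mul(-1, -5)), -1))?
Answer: -7622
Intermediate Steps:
Function('y')(Y) = Add(-20, Mul(-5, Y)) (Function('y')(Y) = Mul(-5, Add(Add(Y, 5), -1)) = Mul(-5, Add(Add(5, Y), -1)) = Mul(-5, Add(4, Y)) = Add(-20, Mul(-5, Y)))
Mul(103, Add(-114, Function('y')(-12))) = Mul(103, Add(-114, Add(-20, Mul(-5, -12)))) = Mul(103, Add(-114, Add(-20, 60))) = Mul(103, Add(-114, 40)) = Mul(103, -74) = -7622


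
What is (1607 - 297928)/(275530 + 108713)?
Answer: -296321/384243 ≈ -0.77118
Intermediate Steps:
(1607 - 297928)/(275530 + 108713) = -296321/384243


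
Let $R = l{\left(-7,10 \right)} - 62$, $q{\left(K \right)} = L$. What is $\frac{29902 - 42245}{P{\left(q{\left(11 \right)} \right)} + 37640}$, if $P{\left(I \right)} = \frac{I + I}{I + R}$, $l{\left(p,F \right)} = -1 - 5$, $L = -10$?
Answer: $- \frac{481377}{1467970} \approx -0.32792$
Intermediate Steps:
$q{\left(K \right)} = -10$
$l{\left(p,F \right)} = -6$
$R = -68$ ($R = -6 - 62 = -68$)
$P{\left(I \right)} = \frac{2 I}{-68 + I}$ ($P{\left(I \right)} = \frac{I + I}{I - 68} = \frac{2 I}{-68 + I}$)
$\frac{29902 - 42245}{P{\left(q{\left(11 \right)} \right)} + 37640} = \frac{29902 - 42245}{2 \left(-10\right) \frac{1}{-68 - 10} + 37640} = - \frac{12343}{2 \left(-10\right) \frac{1}{-78} + 37640} = - \frac{12343}{2 \left(-10\right) \left(- \frac{1}{78}\right) + 37640} = - \frac{12343}{\frac{10}{39} + 37640} = - \frac{12343}{\frac{1467970}{39}} = \left(-12343\right) \frac{39}{1467970} = - \frac{481377}{1467970}$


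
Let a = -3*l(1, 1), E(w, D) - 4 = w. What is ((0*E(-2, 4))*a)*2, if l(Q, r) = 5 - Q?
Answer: 0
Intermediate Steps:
E(w, D) = 4 + w
a = -12 (a = -3*(5 - 1*1) = -3*(5 - 1) = -3*4 = -12)
((0*E(-2, 4))*a)*2 = ((0*(4 - 2))*(-12))*2 = ((0*2)*(-12))*2 = (0*(-12))*2 = 0*2 = 0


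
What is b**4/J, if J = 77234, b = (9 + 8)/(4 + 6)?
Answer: 83521/772340000 ≈ 0.00010814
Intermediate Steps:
b = 17/10 ≈ 1.7000
b**4/J = (17/10)**4/77234 = (83521/10000)*(1/77234) = 83521/772340000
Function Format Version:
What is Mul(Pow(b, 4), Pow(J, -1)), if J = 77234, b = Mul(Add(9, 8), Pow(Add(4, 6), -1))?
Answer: Rational(83521, 772340000) ≈ 0.00010814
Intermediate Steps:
b = Rational(17, 10) (b = Mul(17, Pow(10, -1)) = Mul(17, Rational(1, 10)) = Rational(17, 10) ≈ 1.7000)
Mul(Pow(b, 4), Pow(J, -1)) = Mul(Pow(Rational(17, 10), 4), Pow(77234, -1)) = Mul(Rational(83521, 10000), Rational(1, 77234)) = Rational(83521, 772340000)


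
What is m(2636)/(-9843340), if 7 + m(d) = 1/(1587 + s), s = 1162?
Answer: 9621/13529670830 ≈ 7.1110e-7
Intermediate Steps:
m(d) = -19242/2749 (m(d) = -7 + 1/(1587 + 1162) = -7 + 1/2749 = -19242/2749)
m(2636)/(-9843340) = -19242/2749/(-9843340) = -19242/2749*(-1/9843340) = 9621/13529670830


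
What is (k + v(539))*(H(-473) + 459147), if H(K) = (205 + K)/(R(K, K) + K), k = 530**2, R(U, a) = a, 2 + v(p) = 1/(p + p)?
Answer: 65762841348269925/509894 ≈ 1.2897e+11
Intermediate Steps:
v(p) = -2 + 1/(2*p) (v(p) = -2 + 1/(p + p) = -2 + 1/(2*p))
k = 280900
H(K) = (205 + K)/(2*K) (H(K) = (205 + K)/(K + K) = (205 + K)/((2*K)) = (205 + K)*(1/(2*K)) = (205 + K)/(2*K))
(k + v(539))*(H(-473) + 459147) = (280900 + (-2 + (1/2)/539))*((1/2)*(205 - 473)/(-473) + 459147) = (280900 + (-2 + (1/2)*(1/539)))*((1/2)*(-1/473)*(-268) + 459147) = (280900 + (-2 + 1/1078))*(134/473 + 459147) = (280900 - 2155/1078)*(217176665/473) = (302808045/1078)*(217176665/473) = 65762841348269925/509894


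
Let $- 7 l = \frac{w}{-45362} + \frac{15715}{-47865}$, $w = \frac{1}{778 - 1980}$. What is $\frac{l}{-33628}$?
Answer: $- \frac{171372455159}{122869417560992592} \approx -1.3948 \cdot 10^{-6}$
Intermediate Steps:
$w = - \frac{1}{1202}$ ($w = \frac{1}{-1202} = - \frac{1}{1202} \approx -0.00083195$)
$l = \frac{171372455159}{3653783084364}$ ($l = - \frac{- \frac{1}{1202 \left(-45362\right)} + \frac{15715}{-47865}}{7} = - \frac{\left(- \frac{1}{1202}\right) \left(- \frac{1}{45362}\right) + 15715 \left(- \frac{1}{47865}\right)}{7} = - \frac{\frac{1}{54525124} - \frac{3143}{9573}}{7} = \left(- \frac{1}{7}\right) \left(- \frac{171372455159}{521969012052}\right) = \frac{171372455159}{3653783084364} \approx 0.046903$)
$\frac{l}{-33628} = \frac{171372455159}{3653783084364 \left(-33628\right)} = \frac{171372455159}{3653783084364} \left(- \frac{1}{33628}\right) = - \frac{171372455159}{122869417560992592}$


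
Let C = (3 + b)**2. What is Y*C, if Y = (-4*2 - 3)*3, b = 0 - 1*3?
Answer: 0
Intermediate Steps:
b = -3 (b = 0 - 3 = -3)
Y = -33 (Y = (-8 - 3)*3 = -11*3 = -33)
C = 0 (C = (3 - 3)**2 = 0**2 = 0)
Y*C = -33*0 = 0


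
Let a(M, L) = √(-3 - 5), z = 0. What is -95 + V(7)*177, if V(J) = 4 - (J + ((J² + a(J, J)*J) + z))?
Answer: -9299 - 2478*I*√2 ≈ -9299.0 - 3504.4*I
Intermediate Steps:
a(M, L) = 2*I*√2 (a(M, L) = √(-8) = 2*I*√2)
V(J) = 4 - J - J² - 2*I*J*√2 (V(J) = 4 - (J + ((J² + (2*I*√2)*J) + 0)) = 4 - (J + ((J² + 2*I*J*√2) + 0)) = 4 - (J + (J² + 2*I*J*√2)) = 4 - (J + J² + 2*I*J*√2) = 4 + (-J - J² - 2*I*J*√2) = 4 - J - J² - 2*I*J*√2)
-95 + V(7)*177 = -95 + (4 - 1*7 - 1*7² - 2*I*7*√2)*177 = -95 + (4 - 7 - 1*49 - 14*I*√2)*177 = -95 + (4 - 7 - 49 - 14*I*√2)*177 = -95 + (-52 - 14*I*√2)*177 = -95 + (-9204 - 2478*I*√2) = -9299 - 2478*I*√2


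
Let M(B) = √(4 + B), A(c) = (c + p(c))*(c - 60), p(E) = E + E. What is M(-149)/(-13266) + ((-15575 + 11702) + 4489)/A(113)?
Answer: 616/17967 - I*√145/13266 ≈ 0.034285 - 0.0009077*I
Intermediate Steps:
p(E) = 2*E
A(c) = 3*c*(-60 + c) (A(c) = (c + 2*c)*(c - 60) = (3*c)*(-60 + c) = 3*c*(-60 + c))
M(-149)/(-13266) + ((-15575 + 11702) + 4489)/A(113) = √(4 - 149)/(-13266) + ((-15575 + 11702) + 4489)/((3*113*(-60 + 113))) = √(-145)*(-1/13266) + (-3873 + 4489)/((3*113*53)) = (I*√145)*(-1/13266) + 616/17967 = -I*√145/13266 + 616*(1/17967) = -I*√145/13266 + 616/17967 = 616/17967 - I*√145/13266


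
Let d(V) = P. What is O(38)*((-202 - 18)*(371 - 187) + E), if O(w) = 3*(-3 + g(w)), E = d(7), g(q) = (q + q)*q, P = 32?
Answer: -350077440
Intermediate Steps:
d(V) = 32
g(q) = 2*q² (g(q) = (2*q)*q = 2*q²)
E = 32
O(w) = -9 + 6*w² (O(w) = 3*(-3 + 2*w²) = -9 + 6*w²)
O(38)*((-202 - 18)*(371 - 187) + E) = (-9 + 6*38²)*((-202 - 18)*(371 - 187) + 32) = (-9 + 6*1444)*(-220*184 + 32) = (-9 + 8664)*(-40480 + 32) = 8655*(-40448) = -350077440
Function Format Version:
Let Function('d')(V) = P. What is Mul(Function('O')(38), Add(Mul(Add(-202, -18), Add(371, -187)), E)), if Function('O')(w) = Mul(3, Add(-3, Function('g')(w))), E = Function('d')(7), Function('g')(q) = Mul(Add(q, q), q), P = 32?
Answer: -350077440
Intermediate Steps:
Function('d')(V) = 32
Function('g')(q) = Mul(2, Pow(q, 2)) (Function('g')(q) = Mul(Mul(2, q), q) = Mul(2, Pow(q, 2)))
E = 32
Function('O')(w) = Add(-9, Mul(6, Pow(w, 2))) (Function('O')(w) = Mul(3, Add(-3, Mul(2, Pow(w, 2)))) = Add(-9, Mul(6, Pow(w, 2))))
Mul(Function('O')(38), Add(Mul(Add(-202, -18), Add(371, -187)), E)) = Mul(Add(-9, Mul(6, Pow(38, 2))), Add(Mul(Add(-202, -18), Add(371, -187)), 32)) = Mul(Add(-9, Mul(6, 1444)), Add(Mul(-220, 184), 32)) = Mul(Add(-9, 8664), Add(-40480, 32)) = Mul(8655, -40448) = -350077440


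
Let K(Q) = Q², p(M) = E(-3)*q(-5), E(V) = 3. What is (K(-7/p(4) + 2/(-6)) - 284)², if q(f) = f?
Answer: 4082698816/50625 ≈ 80646.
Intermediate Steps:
p(M) = -15 (p(M) = 3*(-5) = -15)
(K(-7/p(4) + 2/(-6)) - 284)² = ((-7/(-15) + 2/(-6))² - 284)² = ((-7*(-1/15) + 2*(-⅙))² - 284)² = ((7/15 - ⅓)² - 284)² = ((2/15)² - 284)² = (4/225 - 284)² = (-63896/225)² = 4082698816/50625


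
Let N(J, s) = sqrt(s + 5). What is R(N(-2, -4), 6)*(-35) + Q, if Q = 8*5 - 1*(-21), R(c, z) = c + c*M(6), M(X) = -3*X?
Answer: 656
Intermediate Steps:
N(J, s) = sqrt(5 + s)
R(c, z) = -17*c (R(c, z) = c + c*(-3*6) = c + c*(-18) = c - 18*c = -17*c)
Q = 61 (Q = 40 + 21 = 61)
R(N(-2, -4), 6)*(-35) + Q = -17*sqrt(5 - 4)*(-35) + 61 = -17*sqrt(1)*(-35) + 61 = -17*1*(-35) + 61 = -17*(-35) + 61 = 595 + 61 = 656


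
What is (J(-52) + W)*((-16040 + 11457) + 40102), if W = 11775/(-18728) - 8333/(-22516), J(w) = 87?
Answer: 24984244858925/8109224 ≈ 3.0810e+6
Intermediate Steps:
W = -2097413/8109224 (W = 11775*(-1/18728) - 8333*(-1/22516) = -11775/18728 + 641/1732 = -2097413/8109224 ≈ -0.25865)
(J(-52) + W)*((-16040 + 11457) + 40102) = (87 - 2097413/8109224)*((-16040 + 11457) + 40102) = 703405075*(-4583 + 40102)/8109224 = (703405075/8109224)*35519 = 24984244858925/8109224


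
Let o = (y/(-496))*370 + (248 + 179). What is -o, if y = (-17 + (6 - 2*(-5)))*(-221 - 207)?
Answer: -6679/62 ≈ -107.73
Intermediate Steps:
y = 428 (y = (-17 + (6 + 10))*(-428) = (-17 + 16)*(-428) = -1*(-428) = 428)
o = 6679/62 (o = (428/(-496))*370 + (248 + 179) = (428*(-1/496))*370 + 427 = -107/124*370 + 427 = -19795/62 + 427 = 6679/62 ≈ 107.73)
-o = -1*6679/62 = -6679/62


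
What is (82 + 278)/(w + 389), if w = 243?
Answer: 45/79 ≈ 0.56962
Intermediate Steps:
(82 + 278)/(w + 389) = (82 + 278)/(243 + 389) = 360/632 = 360*(1/632) = 45/79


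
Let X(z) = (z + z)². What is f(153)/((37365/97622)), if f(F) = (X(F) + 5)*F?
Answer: 466212506802/12455 ≈ 3.7432e+7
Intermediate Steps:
X(z) = 4*z² (X(z) = (2*z)² = 4*z²)
f(F) = F*(5 + 4*F²) (f(F) = (4*F² + 5)*F = (5 + 4*F²)*F = F*(5 + 4*F²))
f(153)/((37365/97622)) = (153*(5 + 4*153²))/((37365/97622)) = (153*(5 + 4*23409))/((37365*(1/97622))) = (153*(5 + 93636))/(37365/97622) = (153*93641)*(97622/37365) = 14327073*(97622/37365) = 466212506802/12455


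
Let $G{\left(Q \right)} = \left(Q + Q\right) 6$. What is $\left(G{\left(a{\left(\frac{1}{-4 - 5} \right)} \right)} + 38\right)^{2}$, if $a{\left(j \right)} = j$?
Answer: $\frac{12100}{9} \approx 1344.4$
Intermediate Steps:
$G{\left(Q \right)} = 12 Q$ ($G{\left(Q \right)} = 2 Q 6 = 12 Q$)
$\left(G{\left(a{\left(\frac{1}{-4 - 5} \right)} \right)} + 38\right)^{2} = \left(\frac{12}{-4 - 5} + 38\right)^{2} = \left(\frac{12}{-9} + 38\right)^{2} = \left(12 \left(- \frac{1}{9}\right) + 38\right)^{2} = \left(- \frac{4}{3} + 38\right)^{2} = \left(\frac{110}{3}\right)^{2} = \frac{12100}{9}$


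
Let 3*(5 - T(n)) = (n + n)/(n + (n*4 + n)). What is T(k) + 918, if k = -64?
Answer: 8306/9 ≈ 922.89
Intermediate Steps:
T(n) = 44/9 (T(n) = 5 - (n + n)/(3*(n + (n*4 + n))) = 5 - 2*n/(3*(n + (4*n + n))) = 5 - 2*n/(3*(n + 5*n)) = 5 - 2*n/(3*(6*n)) = 5 - 2*n*1/(6*n)/3 = 5 - 1/3*1/3 = 5 - 1/9 = 44/9)
T(k) + 918 = 44/9 + 918 = 8306/9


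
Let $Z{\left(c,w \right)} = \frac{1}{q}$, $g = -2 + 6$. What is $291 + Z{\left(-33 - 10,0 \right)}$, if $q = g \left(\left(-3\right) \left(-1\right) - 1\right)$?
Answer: $\frac{2329}{8} \approx 291.13$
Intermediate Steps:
$g = 4$
$q = 8$ ($q = 4 \left(\left(-3\right) \left(-1\right) - 1\right) = 4 \left(3 - 1\right) = 4 \cdot 2 = 8$)
$Z{\left(c,w \right)} = \frac{1}{8}$
$291 + Z{\left(-33 - 10,0 \right)} = 291 + \frac{1}{8} = \frac{2329}{8}$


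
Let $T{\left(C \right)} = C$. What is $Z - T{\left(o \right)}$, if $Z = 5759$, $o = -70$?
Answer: $5829$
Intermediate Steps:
$Z - T{\left(o \right)} = 5759 - -70 = 5759 + 70 = 5829$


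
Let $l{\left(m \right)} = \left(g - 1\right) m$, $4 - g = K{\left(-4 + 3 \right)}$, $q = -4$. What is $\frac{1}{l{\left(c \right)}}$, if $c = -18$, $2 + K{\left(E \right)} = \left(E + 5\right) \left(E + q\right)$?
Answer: $- \frac{1}{450} \approx -0.0022222$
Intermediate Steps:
$K{\left(E \right)} = -2 + \left(-4 + E\right) \left(5 + E\right)$ ($K{\left(E \right)} = -2 + \left(E + 5\right) \left(E - 4\right) = -2 + \left(5 + E\right) \left(-4 + E\right) = -2 + \left(-4 + E\right) \left(5 + E\right)$)
$g = 26$ ($g = 4 - \left(-22 + \left(-4 + 3\right) + \left(-4 + 3\right)^{2}\right) = 4 - \left(-22 - 1 + \left(-1\right)^{2}\right) = 4 - \left(-22 - 1 + 1\right) = 4 - -22 = 4 + 22 = 26$)
$l{\left(m \right)} = 25 m$ ($l{\left(m \right)} = \left(26 - 1\right) m = 25 m$)
$\frac{1}{l{\left(c \right)}} = \frac{1}{25 \left(-18\right)} = \frac{1}{-450} = - \frac{1}{450}$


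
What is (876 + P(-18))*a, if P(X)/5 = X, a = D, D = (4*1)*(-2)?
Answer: -6288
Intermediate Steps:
D = -8 (D = 4*(-2) = -8)
a = -8
P(X) = 5*X
(876 + P(-18))*a = (876 + 5*(-18))*(-8) = (876 - 90)*(-8) = 786*(-8) = -6288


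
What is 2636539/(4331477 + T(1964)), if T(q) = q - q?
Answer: 2636539/4331477 ≈ 0.60869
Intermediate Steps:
T(q) = 0
2636539/(4331477 + T(1964)) = 2636539/(4331477 + 0) = 2636539/4331477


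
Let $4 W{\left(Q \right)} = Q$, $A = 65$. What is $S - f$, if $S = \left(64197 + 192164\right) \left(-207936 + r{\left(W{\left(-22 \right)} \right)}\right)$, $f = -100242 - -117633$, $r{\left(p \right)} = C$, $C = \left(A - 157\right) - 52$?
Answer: $-53343614271$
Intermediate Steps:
$W{\left(Q \right)} = \frac{Q}{4}$
$C = -144$ ($C = \left(65 - 157\right) - 52 = -92 - 52 = -144$)
$r{\left(p \right)} = -144$
$f = 17391$ ($f = -100242 + 117633 = 17391$)
$S = -53343596880$ ($S = \left(64197 + 192164\right) \left(-207936 - 144\right) = 256361 \left(-208080\right) = -53343596880$)
$S - f = -53343596880 - 17391 = -53343614271$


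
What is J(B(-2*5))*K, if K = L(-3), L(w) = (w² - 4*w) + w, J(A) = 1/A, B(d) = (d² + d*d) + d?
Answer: 9/95 ≈ 0.094737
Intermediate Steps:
B(d) = d + 2*d² (B(d) = (d² + d²) + d = 2*d² + d = d + 2*d²)
L(w) = w² - 3*w
K = 18 (K = -3*(-3 - 3) = -3*(-6) = 18)
J(B(-2*5))*K = 18/((-2*5)*(1 + 2*(-2*5))) = 18/(-10*(1 + 2*(-10))) = 18/(-10*(1 - 20)) = 18/(-10*(-19)) = 18/190 = (1/190)*18 = 9/95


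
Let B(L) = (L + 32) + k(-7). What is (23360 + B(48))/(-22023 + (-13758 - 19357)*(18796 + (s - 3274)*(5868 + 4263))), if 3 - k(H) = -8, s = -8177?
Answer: 23451/3841051380752 ≈ 6.1054e-9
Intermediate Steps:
k(H) = 11 (k(H) = 3 - 1*(-8) = 3 + 8 = 11)
B(L) = 43 + L (B(L) = (L + 32) + 11 = (32 + L) + 11 = 43 + L)
(23360 + B(48))/(-22023 + (-13758 - 19357)*(18796 + (s - 3274)*(5868 + 4263))) = (23360 + (43 + 48))/(-22023 + (-13758 - 19357)*(18796 + (-8177 - 3274)*(5868 + 4263))) = (23360 + 91)/(-22023 - 33115*(18796 - 11451*10131)) = 23451/(-22023 - 33115*(18796 - 116010081)) = 23451/(-22023 - 33115*(-115991285)) = 23451/(-22023 + 3841051402775) = 23451/3841051380752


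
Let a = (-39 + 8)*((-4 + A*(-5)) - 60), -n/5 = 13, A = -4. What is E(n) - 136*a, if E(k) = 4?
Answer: -185500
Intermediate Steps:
n = -65 (n = -5*13 = -65)
a = 1364 (a = (-39 + 8)*((-4 - 4*(-5)) - 60) = -31*((-4 + 20) - 60) = -31*(16 - 60) = -31*(-44) = 1364)
E(n) - 136*a = 4 - 136*1364 = 4 - 185504 = -185500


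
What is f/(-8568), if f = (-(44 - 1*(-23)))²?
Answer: -4489/8568 ≈ -0.52393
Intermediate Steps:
f = 4489 (f = (-(44 + 23))² = (-1*67)² = (-67)² = 4489)
f/(-8568) = 4489/(-8568) = 4489*(-1/8568) = -4489/8568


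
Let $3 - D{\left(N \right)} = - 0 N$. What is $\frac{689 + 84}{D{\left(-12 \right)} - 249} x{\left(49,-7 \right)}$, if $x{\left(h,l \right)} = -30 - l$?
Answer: $\frac{17779}{246} \approx 72.272$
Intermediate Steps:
$D{\left(N \right)} = 3$ ($D{\left(N \right)} = 3 - - 0 N = 3 - \left(-1\right) 0 = 3 - 0 = 3 + 0 = 3$)
$\frac{689 + 84}{D{\left(-12 \right)} - 249} x{\left(49,-7 \right)} = \frac{689 + 84}{3 - 249} \left(-30 - -7\right) = \frac{773}{-246} \left(-30 + 7\right) = 773 \left(- \frac{1}{246}\right) \left(-23\right) = \left(- \frac{773}{246}\right) \left(-23\right) = \frac{17779}{246}$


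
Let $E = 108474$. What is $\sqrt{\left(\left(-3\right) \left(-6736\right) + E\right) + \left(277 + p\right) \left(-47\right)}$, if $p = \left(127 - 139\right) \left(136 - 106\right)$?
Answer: $\sqrt{132583} \approx 364.12$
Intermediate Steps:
$p = -360$ ($p = \left(-12\right) 30 = -360$)
$\sqrt{\left(\left(-3\right) \left(-6736\right) + E\right) + \left(277 + p\right) \left(-47\right)} = \sqrt{\left(\left(-3\right) \left(-6736\right) + 108474\right) + \left(277 - 360\right) \left(-47\right)} = \sqrt{\left(20208 + 108474\right) - -3901} = \sqrt{128682 + 3901} = \sqrt{132583}$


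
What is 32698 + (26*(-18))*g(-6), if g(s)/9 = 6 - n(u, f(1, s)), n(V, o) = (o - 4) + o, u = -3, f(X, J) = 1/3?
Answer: -6614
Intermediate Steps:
f(X, J) = ⅓
n(V, o) = -4 + 2*o (n(V, o) = (-4 + o) + o = -4 + 2*o)
g(s) = 84 (g(s) = 9*(6 - (-4 + 2*(⅓))) = 9*(6 - (-4 + ⅔)) = 9*(6 - 1*(-10/3)) = 9*(6 + 10/3) = 9*(28/3) = 84)
32698 + (26*(-18))*g(-6) = 32698 + (26*(-18))*84 = 32698 - 468*84 = 32698 - 39312 = -6614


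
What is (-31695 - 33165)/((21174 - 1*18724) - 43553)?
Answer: 21620/13701 ≈ 1.5780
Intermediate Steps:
(-31695 - 33165)/((21174 - 1*18724) - 43553) = -64860/((21174 - 18724) - 43553) = -64860/(2450 - 43553) = -64860/(-41103) = -64860*(-1/41103) = 21620/13701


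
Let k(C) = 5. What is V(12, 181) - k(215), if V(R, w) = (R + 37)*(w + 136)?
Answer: 15528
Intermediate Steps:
V(R, w) = (37 + R)*(136 + w)
V(12, 181) - k(215) = (5032 + 37*181 + 136*12 + 12*181) - 1*5 = (5032 + 6697 + 1632 + 2172) - 5 = 15533 - 5 = 15528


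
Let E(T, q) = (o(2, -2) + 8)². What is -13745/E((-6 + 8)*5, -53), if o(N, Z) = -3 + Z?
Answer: -13745/9 ≈ -1527.2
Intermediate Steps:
E(T, q) = 9 (E(T, q) = ((-3 - 2) + 8)² = (-5 + 8)² = 3² = 9)
-13745/E((-6 + 8)*5, -53) = -13745/9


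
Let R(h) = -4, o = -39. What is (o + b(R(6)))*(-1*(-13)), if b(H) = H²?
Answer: -299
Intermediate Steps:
(o + b(R(6)))*(-1*(-13)) = (-39 + (-4)²)*(-1*(-13)) = (-39 + 16)*13 = -23*13 = -299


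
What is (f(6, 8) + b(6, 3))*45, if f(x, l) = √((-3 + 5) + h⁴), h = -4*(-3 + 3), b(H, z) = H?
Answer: 270 + 45*√2 ≈ 333.64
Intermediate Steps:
h = 0 (h = -4*0 = 0)
f(x, l) = √2 (f(x, l) = √((-3 + 5) + 0⁴) = √(2 + 0) = √2)
(f(6, 8) + b(6, 3))*45 = (√2 + 6)*45 = (6 + √2)*45 = 270 + 45*√2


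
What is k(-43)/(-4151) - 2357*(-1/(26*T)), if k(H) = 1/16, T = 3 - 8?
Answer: -78271321/4317040 ≈ -18.131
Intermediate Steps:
T = -5
k(H) = 1/16
k(-43)/(-4151) - 2357*(-1/(26*T)) = (1/16)/(-4151) - 2357/((2*(-5))*(-13)) = (1/16)*(-1/4151) - 2357/((-10*(-13))) = -1/66416 - 2357/130 = -78271321/4317040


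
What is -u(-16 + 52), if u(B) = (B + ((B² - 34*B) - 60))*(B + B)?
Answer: -3456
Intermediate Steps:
u(B) = 2*B*(-60 + B² - 33*B) (u(B) = (B + (-60 + B² - 34*B))*(2*B) = (-60 + B² - 33*B)*(2*B) = 2*B*(-60 + B² - 33*B))
-u(-16 + 52) = -2*(-16 + 52)*(-60 + (-16 + 52)² - 33*(-16 + 52)) = -2*36*(-60 + 36² - 33*36) = -2*36*(-60 + 1296 - 1188) = -2*36*48 = -1*3456 = -3456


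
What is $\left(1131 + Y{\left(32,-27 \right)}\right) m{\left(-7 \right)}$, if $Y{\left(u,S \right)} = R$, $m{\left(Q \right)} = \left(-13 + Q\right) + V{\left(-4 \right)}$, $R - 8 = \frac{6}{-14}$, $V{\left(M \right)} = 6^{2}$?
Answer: $\frac{127520}{7} \approx 18217.0$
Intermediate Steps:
$V{\left(M \right)} = 36$
$R = \frac{53}{7}$ ($R = 8 + \frac{6}{-14} = 8 + 6 \left(- \frac{1}{14}\right) = 8 - \frac{3}{7} = \frac{53}{7} \approx 7.5714$)
$m{\left(Q \right)} = 23 + Q$ ($m{\left(Q \right)} = \left(-13 + Q\right) + 36 = 23 + Q$)
$Y{\left(u,S \right)} = \frac{53}{7}$
$\left(1131 + Y{\left(32,-27 \right)}\right) m{\left(-7 \right)} = \left(1131 + \frac{53}{7}\right) \left(23 - 7\right) = \frac{7970}{7} \cdot 16 = \frac{127520}{7}$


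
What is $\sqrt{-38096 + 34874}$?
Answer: $3 i \sqrt{358} \approx 56.763 i$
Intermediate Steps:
$\sqrt{-38096 + 34874} = \sqrt{-3222} = 3 i \sqrt{358}$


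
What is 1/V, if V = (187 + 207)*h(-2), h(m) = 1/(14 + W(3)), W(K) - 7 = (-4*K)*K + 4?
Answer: -11/394 ≈ -0.027919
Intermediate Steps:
W(K) = 11 - 4*K² (W(K) = 7 + ((-4*K)*K + 4) = 7 + (-4*K² + 4) = 7 + (4 - 4*K²) = 11 - 4*K²)
h(m) = -1/11 (h(m) = 1/(14 + (11 - 4*3²)) = 1/(14 + (11 - 4*9)) = 1/(14 + (11 - 36)) = 1/(14 - 25) = 1/(-11) = -1/11)
V = -394/11 (V = (187 + 207)*(-1/11) = 394*(-1/11) = -394/11 ≈ -35.818)
1/V = 1/(-394/11) = -11/394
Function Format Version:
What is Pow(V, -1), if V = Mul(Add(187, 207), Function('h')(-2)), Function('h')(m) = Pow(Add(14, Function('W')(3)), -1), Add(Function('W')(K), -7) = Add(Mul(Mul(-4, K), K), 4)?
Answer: Rational(-11, 394) ≈ -0.027919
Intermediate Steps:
Function('W')(K) = Add(11, Mul(-4, Pow(K, 2))) (Function('W')(K) = Add(7, Add(Mul(Mul(-4, K), K), 4)) = Add(7, Add(Mul(-4, Pow(K, 2)), 4)) = Add(7, Add(4, Mul(-4, Pow(K, 2)))) = Add(11, Mul(-4, Pow(K, 2))))
Function('h')(m) = Rational(-1, 11) (Function('h')(m) = Pow(Add(14, Add(11, Mul(-4, Pow(3, 2)))), -1) = Pow(Add(14, Add(11, Mul(-4, 9))), -1) = Pow(Add(14, Add(11, -36)), -1) = Pow(Add(14, -25), -1) = Pow(-11, -1) = Rational(-1, 11))
V = Rational(-394, 11) (V = Mul(Add(187, 207), Rational(-1, 11)) = Mul(394, Rational(-1, 11)) = Rational(-394, 11) ≈ -35.818)
Pow(V, -1) = Pow(Rational(-394, 11), -1) = Rational(-11, 394)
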